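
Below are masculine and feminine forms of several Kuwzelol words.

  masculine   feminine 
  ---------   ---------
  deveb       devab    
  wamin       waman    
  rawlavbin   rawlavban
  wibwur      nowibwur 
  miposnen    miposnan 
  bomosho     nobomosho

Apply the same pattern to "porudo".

noporudo

wibwur and wamin both begin with w- yet inflect differently (nowibwur, waman), so the first letter is not what conditions the rule; the final letter is.
"porudo" ends in -o. The one such stem in the data (bomosho → nobomosho) adds the prefix no-, so the same rule applies.
The other pattern: stems ending in -b or -n change the last vowel to 'a'.
So porudo → noporudo.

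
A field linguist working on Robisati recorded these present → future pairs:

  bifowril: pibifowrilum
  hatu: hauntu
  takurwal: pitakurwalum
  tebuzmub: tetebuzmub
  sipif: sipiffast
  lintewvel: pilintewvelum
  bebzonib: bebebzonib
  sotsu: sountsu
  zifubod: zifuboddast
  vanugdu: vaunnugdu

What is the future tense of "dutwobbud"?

bifowril and bebzonib both have last vowel 'i' yet inflect differently (pibifowrilum, bebebzonib), so the last vowel is not what conditions the rule; the final letter is.
"dutwobbud" ends in -d. The one such stem in the data (zifubod → zifuboddast) doubles the final consonant and adds -ast (as does sipif), so the same rule applies.
The other patterns: stems ending in -l add pi- … -um around the stem; stems ending in -u insert -un- after the first vowel; stems ending in -b repeat the first consonant+vowel as a prefix.
So dutwobbud → dutwobbuddast.

dutwobbuddast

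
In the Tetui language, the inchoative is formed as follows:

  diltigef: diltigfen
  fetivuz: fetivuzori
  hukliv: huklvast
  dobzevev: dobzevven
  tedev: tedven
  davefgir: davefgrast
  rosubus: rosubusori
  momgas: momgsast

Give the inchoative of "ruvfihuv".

ruvfihuvori

dobzevev and hukliv both end in -v yet inflect differently (dobzevven, huklvast), so the final letter is not what conditions the rule; the last vowel is.
"ruvfihuv" has last vowel 'u'. The stems whose last vowel is 'u' (fetivuz → fetivuzori, rosubus → rosubusori) add -ori.
The other patterns: stems whose last vowel is 'e' delete the last vowel and add -en; stems whose last vowel is 'a' or 'i' delete the last vowel and add -ast.
So ruvfihuv → ruvfihuvori.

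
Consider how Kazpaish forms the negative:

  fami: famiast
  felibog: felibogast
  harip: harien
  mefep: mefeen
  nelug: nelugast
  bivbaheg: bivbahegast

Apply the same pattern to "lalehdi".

lalehdiast

mefep and bivbaheg both have last vowel 'e' yet inflect differently (mefeen, bivbahegast), so the last vowel is not what conditions the rule; the final letter is.
"lalehdi" ends in -i. The one such stem in the data (fami → famiast) adds -ast, so the same rule applies.
So lalehdi → lalehdiast.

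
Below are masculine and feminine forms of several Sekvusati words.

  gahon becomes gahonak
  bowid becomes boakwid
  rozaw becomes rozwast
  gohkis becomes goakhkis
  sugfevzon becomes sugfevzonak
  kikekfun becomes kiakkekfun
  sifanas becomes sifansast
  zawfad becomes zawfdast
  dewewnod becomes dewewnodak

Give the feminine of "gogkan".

sugfevzon and kikekfun both end in -n yet inflect differently (sugfevzonak, kiakkekfun), so the final letter is not what conditions the rule; the last vowel is.
"gogkan" has last vowel 'a'. The stems whose last vowel is 'a' (sifanas → sifansast, rozaw → rozwast, zawfad → zawfdast) delete the last vowel and add -ast.
The other patterns: stems whose last vowel is 'o' add -ak; stems whose last vowel is 'i' or 'u' insert -ak- after the first vowel.
So gogkan → gogknast.

gogknast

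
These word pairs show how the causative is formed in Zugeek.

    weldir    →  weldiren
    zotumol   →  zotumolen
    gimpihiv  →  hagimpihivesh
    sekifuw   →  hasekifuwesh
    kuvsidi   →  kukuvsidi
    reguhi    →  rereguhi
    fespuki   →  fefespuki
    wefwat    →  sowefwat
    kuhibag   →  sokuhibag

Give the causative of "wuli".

wuwuli

weldir and gimpihiv both have last vowel 'i' yet inflect differently (weldiren, hagimpihivesh), so the last vowel is not what conditions the rule; the final letter is.
"wuli" ends in -i. The stems ending in -i (kuvsidi → kukuvsidi, reguhi → rereguhi, fespuki → fefespuki) repeat the first consonant+vowel as a prefix.
The other patterns: stems ending in -l or -r add -en; stems ending in -v or -w add ha- … -esh around the stem; stems ending in -g or -t add the prefix so-.
So wuli → wuwuli.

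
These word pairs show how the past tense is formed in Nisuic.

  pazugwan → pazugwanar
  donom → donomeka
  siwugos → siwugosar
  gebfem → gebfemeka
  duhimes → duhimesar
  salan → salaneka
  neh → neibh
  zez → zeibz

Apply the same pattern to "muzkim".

salan and pazugwan both end in -n yet inflect differently (salaneka, pazugwanar), so the final letter is not what conditions the rule; the number of vowels is.
"muzkim" has 2 vowels. The stems with 2 vowels (gebfem → gebfemeka, salan → salaneka, donom → donomeka) add -eka.
The other patterns: stems with 1 vowel insert -ib- after the first vowel; stems with 3 vowels add -ar.
So muzkim → muzkimeka.

muzkimeka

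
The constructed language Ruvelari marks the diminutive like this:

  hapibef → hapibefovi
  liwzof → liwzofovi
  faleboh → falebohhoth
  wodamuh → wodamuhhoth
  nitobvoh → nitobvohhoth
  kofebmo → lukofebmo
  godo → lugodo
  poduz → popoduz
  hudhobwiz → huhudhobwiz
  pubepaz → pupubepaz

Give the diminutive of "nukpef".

"nukpef" ends in -f. The stems ending in -f (hapibef → hapibefovi, liwzof → liwzofovi) add -ovi.
So nukpef → nukpefovi.

nukpefovi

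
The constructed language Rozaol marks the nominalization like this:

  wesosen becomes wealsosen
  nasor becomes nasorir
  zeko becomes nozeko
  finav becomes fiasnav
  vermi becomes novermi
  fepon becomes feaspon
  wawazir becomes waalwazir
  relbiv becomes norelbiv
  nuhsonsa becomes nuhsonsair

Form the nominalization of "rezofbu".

norezofbu

fepon and wesosen both end in -n yet inflect differently (feaspon, wealsosen), so the final letter is not what conditions the rule; the first letter is.
"rezofbu" begins with r-. The one such stem in the data (relbiv → norelbiv) adds the prefix no-, so the same rule applies.
So rezofbu → norezofbu.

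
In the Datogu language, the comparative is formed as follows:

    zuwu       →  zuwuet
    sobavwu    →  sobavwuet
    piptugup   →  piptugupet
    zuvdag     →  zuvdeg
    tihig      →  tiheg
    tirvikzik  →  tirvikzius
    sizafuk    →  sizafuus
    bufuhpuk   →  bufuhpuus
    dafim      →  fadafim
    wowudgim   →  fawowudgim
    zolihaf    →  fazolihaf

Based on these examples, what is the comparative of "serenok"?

serenous

tihig and tirvikzik both have last vowel 'i' yet inflect differently (tiheg, tirvikzius), so the last vowel is not what conditions the rule; the final letter is.
"serenok" ends in -k. The stems ending in -k (tirvikzik → tirvikzius, sizafuk → sizafuus, bufuhpuk → bufuhpuus) drop the final letter and add -us.
So serenok → serenous.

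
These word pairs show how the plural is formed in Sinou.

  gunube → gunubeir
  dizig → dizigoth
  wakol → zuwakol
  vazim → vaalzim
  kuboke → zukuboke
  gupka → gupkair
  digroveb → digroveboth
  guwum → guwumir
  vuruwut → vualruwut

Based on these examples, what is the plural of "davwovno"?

"davwovno" begins with d-. The stems beginning with d- (digroveb → digroveboth, dizig → dizigoth) add -oth.
The other patterns: stems beginning with v- insert -al- after the first vowel; stems beginning with g- add -ir; stems beginning with k- or w- add the prefix zu-.
So davwovno → davwovnooth.

davwovnooth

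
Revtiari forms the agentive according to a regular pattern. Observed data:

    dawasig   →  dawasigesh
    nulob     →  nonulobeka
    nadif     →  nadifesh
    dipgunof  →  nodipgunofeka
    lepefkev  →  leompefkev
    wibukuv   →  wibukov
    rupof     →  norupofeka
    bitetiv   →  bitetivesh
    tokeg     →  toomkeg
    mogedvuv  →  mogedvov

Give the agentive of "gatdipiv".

gatdipivesh

lepefkev and mogedvuv both end in -v yet inflect differently (leompefkev, mogedvov), so the final letter is not what conditions the rule; the last vowel is.
"gatdipiv" has last vowel 'i'. The stems whose last vowel is 'i' (dawasig → dawasigesh, nadif → nadifesh, bitetiv → bitetivesh) add -esh.
The other patterns: stems whose last vowel is 'o' add no- … -eka around the stem; stems whose last vowel is 'e' insert -om- after the first vowel; stems whose last vowel is 'u' change the last vowel to 'o'.
So gatdipiv → gatdipivesh.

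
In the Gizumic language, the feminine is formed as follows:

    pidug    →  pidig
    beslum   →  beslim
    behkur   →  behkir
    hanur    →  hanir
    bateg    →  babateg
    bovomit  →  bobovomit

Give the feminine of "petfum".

petfim

pidug and bateg both end in -g yet inflect differently (pidig, babateg), so the final letter is not what conditions the rule; the last vowel is.
"petfum" has last vowel 'u'. The stems whose last vowel is 'u' (pidug → pidig, beslum → beslim, behkur → behkir) change the last vowel to 'i'.
So petfum → petfim.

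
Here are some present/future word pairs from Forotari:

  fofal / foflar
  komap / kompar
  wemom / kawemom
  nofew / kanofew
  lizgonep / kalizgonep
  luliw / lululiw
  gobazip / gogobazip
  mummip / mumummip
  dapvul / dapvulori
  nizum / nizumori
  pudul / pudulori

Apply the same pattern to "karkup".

komap and lizgonep both end in -p yet inflect differently (kompar, kalizgonep), so the final letter is not what conditions the rule; the last vowel is.
"karkup" has last vowel 'u'. The stems whose last vowel is 'u' (dapvul → dapvulori, nizum → nizumori, pudul → pudulori) add -ori.
The other patterns: stems whose last vowel is 'a' delete the last vowel and add -ar; stems whose last vowel is 'e' or 'o' add the prefix ka-; stems whose last vowel is 'i' repeat the first consonant+vowel as a prefix.
So karkup → karkupori.

karkupori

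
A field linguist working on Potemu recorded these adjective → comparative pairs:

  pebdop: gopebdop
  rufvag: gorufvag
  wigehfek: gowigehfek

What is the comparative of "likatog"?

Every pair shown (pebdop → gopebdop, rufvag → gorufvag, wigehfek → gowigehfek) follows the same rule: add the prefix go-.
So likatog → golikatog.

golikatog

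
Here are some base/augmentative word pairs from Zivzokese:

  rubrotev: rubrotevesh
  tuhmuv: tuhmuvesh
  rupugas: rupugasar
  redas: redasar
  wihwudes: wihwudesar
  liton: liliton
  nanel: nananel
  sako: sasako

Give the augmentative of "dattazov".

rubrotev and wihwudes both have last vowel 'e' yet inflect differently (rubrotevesh, wihwudesar), so the last vowel is not what conditions the rule; the final letter is.
"dattazov" ends in -v. The stems ending in -v (rubrotev → rubrotevesh, tuhmuv → tuhmuvesh) add -esh.
So dattazov → dattazovesh.

dattazovesh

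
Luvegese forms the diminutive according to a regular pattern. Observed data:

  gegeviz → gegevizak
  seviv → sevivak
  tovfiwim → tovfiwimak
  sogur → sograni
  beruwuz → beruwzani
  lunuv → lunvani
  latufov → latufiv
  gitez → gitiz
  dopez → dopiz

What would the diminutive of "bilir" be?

bilirak

gegeviz and beruwuz both end in -z yet inflect differently (gegevizak, beruwzani), so the final letter is not what conditions the rule; the last vowel is.
"bilir" has last vowel 'i'. The stems whose last vowel is 'i' (gegeviz → gegevizak, seviv → sevivak, tovfiwim → tovfiwimak) add -ak.
So bilir → bilirak.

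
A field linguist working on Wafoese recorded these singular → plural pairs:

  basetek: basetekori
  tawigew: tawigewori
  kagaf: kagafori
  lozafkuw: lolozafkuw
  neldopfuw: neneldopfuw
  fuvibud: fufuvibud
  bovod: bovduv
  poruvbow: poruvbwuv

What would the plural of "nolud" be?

nonolud

tawigew and lozafkuw both end in -w yet inflect differently (tawigewori, lolozafkuw), so the final letter is not what conditions the rule; the last vowel is.
"nolud" has last vowel 'u'. The stems whose last vowel is 'u' (lozafkuw → lolozafkuw, neldopfuw → neneldopfuw, fuvibud → fufuvibud) repeat the first consonant+vowel as a prefix.
So nolud → nonolud.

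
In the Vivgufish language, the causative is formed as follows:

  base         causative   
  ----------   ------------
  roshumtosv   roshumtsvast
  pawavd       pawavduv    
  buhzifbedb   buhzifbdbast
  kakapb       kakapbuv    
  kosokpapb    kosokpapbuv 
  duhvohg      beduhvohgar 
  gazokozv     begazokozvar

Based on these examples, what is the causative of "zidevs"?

zidevsuv

buhzifbedb and kosokpapb both end in -b yet inflect differently (buhzifbdbast, kosokpapbuv), so the final letter is not what conditions the rule; the second-to-last letter is.
"zidevs" has second-to-last letter 'v'. The one such stem in the data (pawavd → pawavduv) adds -uv, so the same rule applies.
The other patterns: stems whose second-to-last letter is 'd' or 's' delete the last vowel and add -ast; stems whose second-to-last letter is 'h' or 'z' add be- … -ar around the stem.
So zidevs → zidevsuv.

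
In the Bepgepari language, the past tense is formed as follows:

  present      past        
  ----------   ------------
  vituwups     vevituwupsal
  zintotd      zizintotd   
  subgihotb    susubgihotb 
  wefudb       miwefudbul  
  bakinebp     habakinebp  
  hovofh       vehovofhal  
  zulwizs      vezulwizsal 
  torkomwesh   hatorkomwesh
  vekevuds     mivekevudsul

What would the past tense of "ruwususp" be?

haruwususp

subgihotb and wefudb both end in -b yet inflect differently (susubgihotb, miwefudbul), so the final letter is not what conditions the rule; the second-to-last letter is.
"ruwususp" has second-to-last letter 's'. The one such stem in the data (torkomwesh → hatorkomwesh) adds the prefix ha-, so the same rule applies.
The other patterns: stems whose second-to-last letter is 't' repeat the first consonant+vowel as a prefix; stems whose second-to-last letter is 'd' add mi- … -ul around the stem; stems whose second-to-last letter is 'f', 'p' or 'z' add ve- … -al around the stem.
So ruwususp → haruwususp.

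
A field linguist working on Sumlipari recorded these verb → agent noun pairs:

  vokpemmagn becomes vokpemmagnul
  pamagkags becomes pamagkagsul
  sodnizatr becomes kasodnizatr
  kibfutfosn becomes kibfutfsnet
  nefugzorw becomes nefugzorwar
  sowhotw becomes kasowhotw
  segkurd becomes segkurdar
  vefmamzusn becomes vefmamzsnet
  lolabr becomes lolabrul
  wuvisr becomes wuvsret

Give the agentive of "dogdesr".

dogdsret

nefugzorw and sowhotw both end in -w yet inflect differently (nefugzorwar, kasowhotw), so the final letter is not what conditions the rule; the second-to-last letter is.
"dogdesr" has second-to-last letter 's'. The stems whose second-to-last letter is 's' (vefmamzusn → vefmamzsnet, kibfutfosn → kibfutfsnet, wuvisr → wuvsret) delete the last vowel and add -et.
The other patterns: stems whose second-to-last letter is 'r' add -ar; stems whose second-to-last letter is 't' add the prefix ka-; stems whose second-to-last letter is 'b' or 'g' add -ul.
So dogdesr → dogdsret.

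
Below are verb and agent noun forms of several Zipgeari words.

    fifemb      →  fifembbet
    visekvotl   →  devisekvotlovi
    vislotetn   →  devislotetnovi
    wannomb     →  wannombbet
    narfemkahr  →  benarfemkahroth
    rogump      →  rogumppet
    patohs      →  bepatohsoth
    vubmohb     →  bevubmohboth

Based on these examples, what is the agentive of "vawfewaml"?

vawfewamllet

"vawfewaml" has second-to-last letter 'm'. The stems whose second-to-last letter is 'm' (fifemb → fifembbet, rogump → rogumppet, wannomb → wannombbet) double the final consonant and add -et.
The other patterns: stems whose second-to-last letter is 'h' add be- … -oth around the stem; stems whose second-to-last letter is 't' add de- … -ovi around the stem.
So vawfewaml → vawfewamllet.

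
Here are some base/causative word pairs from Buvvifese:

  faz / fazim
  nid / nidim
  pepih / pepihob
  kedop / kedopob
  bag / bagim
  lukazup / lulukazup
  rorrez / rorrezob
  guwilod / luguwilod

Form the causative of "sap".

sapim

"sap" has 1 vowel. The stems with 1 vowel (faz → fazim, nid → nidim, bag → bagim) add -im.
So sap → sapim.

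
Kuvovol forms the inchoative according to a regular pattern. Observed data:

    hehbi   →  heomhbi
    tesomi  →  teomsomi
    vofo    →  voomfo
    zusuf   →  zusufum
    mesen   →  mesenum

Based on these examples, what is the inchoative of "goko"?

goomko

"goko" ends in a vowel. The stems ending in a vowel (hehbi → heomhbi, tesomi → teomsomi, vofo → voomfo) insert -om- after the first vowel.
The other pattern: stems ending in a consonant add -um.
So goko → goomko.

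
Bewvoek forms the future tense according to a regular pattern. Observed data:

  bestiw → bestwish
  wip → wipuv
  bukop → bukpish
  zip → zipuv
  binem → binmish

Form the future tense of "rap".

bukop and wip both end in -p yet inflect differently (bukpish, wipuv), so the final letter is not what conditions the rule; the number of vowels is.
"rap" has 1 vowel. The stems with 1 vowel (wip → wipuv, zip → zipuv) add -uv.
So rap → rapuv.

rapuv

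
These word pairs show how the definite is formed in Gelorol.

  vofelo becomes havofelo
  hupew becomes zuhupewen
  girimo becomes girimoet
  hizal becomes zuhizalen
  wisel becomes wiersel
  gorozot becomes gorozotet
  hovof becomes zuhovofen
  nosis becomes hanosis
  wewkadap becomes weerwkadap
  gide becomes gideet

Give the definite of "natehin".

hanatehin

wisel and hizal both end in -l yet inflect differently (wiersel, zuhizalen), so the final letter is not what conditions the rule; the first letter is.
"natehin" begins with n-. The one such stem in the data (nosis → hanosis) adds the prefix ha-, so the same rule applies.
So natehin → hanatehin.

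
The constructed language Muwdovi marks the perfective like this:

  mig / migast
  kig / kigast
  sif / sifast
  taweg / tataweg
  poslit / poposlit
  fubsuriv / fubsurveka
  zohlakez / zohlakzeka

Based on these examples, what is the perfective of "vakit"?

vavakit

mig and taweg both end in -g yet inflect differently (migast, tataweg), so the final letter is not what conditions the rule; the number of vowels is.
"vakit" has 2 vowels. The stems with 2 vowels (taweg → tataweg, poslit → poposlit) repeat the first consonant+vowel as a prefix.
The other patterns: stems with 1 vowel add -ast; stems with 3 vowels delete the last vowel and add -eka.
So vakit → vavakit.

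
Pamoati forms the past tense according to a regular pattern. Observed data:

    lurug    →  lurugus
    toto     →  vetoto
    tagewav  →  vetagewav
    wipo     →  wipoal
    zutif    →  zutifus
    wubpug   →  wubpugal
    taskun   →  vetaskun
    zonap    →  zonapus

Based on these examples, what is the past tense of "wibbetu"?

wibbetual

toto and wipo both end in -o yet inflect differently (vetoto, wipoal), so the final letter is not what conditions the rule; the first letter is.
"wibbetu" begins with w-. The stems beginning with w- (wipo → wipoal, wubpug → wubpugal) add -al.
So wibbetu → wibbetual.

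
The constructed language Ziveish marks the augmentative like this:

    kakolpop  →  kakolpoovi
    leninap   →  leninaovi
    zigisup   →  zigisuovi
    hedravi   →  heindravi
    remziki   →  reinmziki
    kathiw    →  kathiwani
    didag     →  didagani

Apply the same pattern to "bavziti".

hedravi and kathiw both have last vowel 'i' yet inflect differently (heindravi, kathiwani), so the last vowel is not what conditions the rule; the final letter is.
"bavziti" ends in -i. The stems ending in -i (hedravi → heindravi, remziki → reinmziki) insert -in- after the first vowel.
The other patterns: stems ending in -p drop the final letter and add -ovi; stems ending in -g or -w add -ani.
So bavziti → bainvziti.

bainvziti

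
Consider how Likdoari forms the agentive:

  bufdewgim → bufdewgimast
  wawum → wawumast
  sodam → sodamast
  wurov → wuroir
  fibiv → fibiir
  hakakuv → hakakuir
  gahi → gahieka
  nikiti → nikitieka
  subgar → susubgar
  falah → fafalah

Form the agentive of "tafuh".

tatafuh

bufdewgim and fibiv both have last vowel 'i' yet inflect differently (bufdewgimast, fibiir), so the last vowel is not what conditions the rule; the final letter is.
"tafuh" ends in -h. The one such stem in the data (falah → fafalah) repeats the first consonant+vowel as a prefix (as does subgar), so the same rule applies.
The other patterns: stems ending in -m add -ast; stems ending in -v drop the final letter and add -ir; stems ending in -i add -eka.
So tafuh → tatafuh.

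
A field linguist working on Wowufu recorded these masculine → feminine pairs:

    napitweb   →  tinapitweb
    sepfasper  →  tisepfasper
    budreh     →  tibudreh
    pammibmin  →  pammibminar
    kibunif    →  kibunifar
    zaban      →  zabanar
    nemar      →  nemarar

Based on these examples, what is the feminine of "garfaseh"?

sepfasper and nemar both end in -r yet inflect differently (tisepfasper, nemarar), so the final letter is not what conditions the rule; the last vowel is.
"garfaseh" has last vowel 'e'. The stems whose last vowel is 'e' (napitweb → tinapitweb, sepfasper → tisepfasper, budreh → tibudreh) add the prefix ti-.
The other pattern: stems whose last vowel is 'a' or 'i' add -ar.
So garfaseh → tigarfaseh.

tigarfaseh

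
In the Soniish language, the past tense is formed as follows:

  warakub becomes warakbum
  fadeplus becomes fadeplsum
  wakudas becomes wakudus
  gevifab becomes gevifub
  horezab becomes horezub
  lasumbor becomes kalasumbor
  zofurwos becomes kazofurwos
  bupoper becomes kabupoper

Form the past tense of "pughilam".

fadeplus and wakudas both end in -s yet inflect differently (fadeplsum, wakudus), so the final letter is not what conditions the rule; the last vowel is.
"pughilam" has last vowel 'a'. The stems whose last vowel is 'a' (wakudas → wakudus, gevifab → gevifub, horezab → horezub) change the last vowel to 'u'.
The other patterns: stems whose last vowel is 'u' delete the last vowel and add -um; stems whose last vowel is 'e' or 'o' add the prefix ka-.
So pughilam → pughilum.

pughilum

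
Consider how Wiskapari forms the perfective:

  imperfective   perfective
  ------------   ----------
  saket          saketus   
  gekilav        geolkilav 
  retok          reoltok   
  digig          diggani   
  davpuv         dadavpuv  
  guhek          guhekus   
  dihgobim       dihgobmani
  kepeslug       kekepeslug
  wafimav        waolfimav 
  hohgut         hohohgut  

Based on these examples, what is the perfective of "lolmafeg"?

hohgut and saket both end in -t yet inflect differently (hohohgut, saketus), so the final letter is not what conditions the rule; the last vowel is.
"lolmafeg" has last vowel 'e'. The stems whose last vowel is 'e' (saket → saketus, guhek → guhekus) add -us.
So lolmafeg → lolmafegus.

lolmafegus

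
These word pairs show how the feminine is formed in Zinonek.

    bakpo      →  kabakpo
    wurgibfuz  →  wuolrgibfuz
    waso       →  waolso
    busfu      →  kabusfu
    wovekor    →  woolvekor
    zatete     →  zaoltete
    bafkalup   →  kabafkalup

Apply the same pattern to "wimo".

wiolmo

bakpo and waso both end in -o yet inflect differently (kabakpo, waolso), so the final letter is not what conditions the rule; the first letter is.
"wimo" begins with w-. The stems beginning with w- (waso → waolso, wovekor → woolvekor, wurgibfuz → wuolrgibfuz) insert -ol- after the first vowel.
So wimo → wiolmo.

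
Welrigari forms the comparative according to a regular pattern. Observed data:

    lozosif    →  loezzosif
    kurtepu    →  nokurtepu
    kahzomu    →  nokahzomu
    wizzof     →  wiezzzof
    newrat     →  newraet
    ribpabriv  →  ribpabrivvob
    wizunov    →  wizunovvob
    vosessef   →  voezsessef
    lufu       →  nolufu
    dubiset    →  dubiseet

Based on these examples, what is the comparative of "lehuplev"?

ribpabriv and lozosif both have last vowel 'i' yet inflect differently (ribpabrivvob, loezzosif), so the last vowel is not what conditions the rule; the final letter is.
"lehuplev" ends in -v. The stems ending in -v (wizunov → wizunovvob, ribpabriv → ribpabrivvob) double the final consonant and add -ob.
The other patterns: stems ending in -u add the prefix no-; stems ending in -t drop the final letter and add -et; stems ending in -f insert -ez- after the first vowel.
So lehuplev → lehuplevvob.

lehuplevvob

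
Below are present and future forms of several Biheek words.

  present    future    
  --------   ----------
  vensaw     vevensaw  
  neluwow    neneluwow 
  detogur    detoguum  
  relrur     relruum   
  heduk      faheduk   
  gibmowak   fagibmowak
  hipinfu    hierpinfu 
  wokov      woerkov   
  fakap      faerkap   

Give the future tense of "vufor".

vufoum

"vufor" ends in -r. The stems ending in -r (detogur → detoguum, relrur → relruum) drop the final letter and add -um.
The other patterns: stems ending in -w repeat the first consonant+vowel as a prefix; stems ending in -k add the prefix fa-; stems ending in -p, -u or -v insert -er- after the first vowel.
So vufor → vufoum.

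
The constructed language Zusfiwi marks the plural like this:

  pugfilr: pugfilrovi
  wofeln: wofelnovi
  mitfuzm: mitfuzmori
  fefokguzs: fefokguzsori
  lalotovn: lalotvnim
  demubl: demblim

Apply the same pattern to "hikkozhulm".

hikkozhulmovi

wofeln and lalotovn both end in -n yet inflect differently (wofelnovi, lalotvnim), so the final letter is not what conditions the rule; the second-to-last letter is.
"hikkozhulm" has second-to-last letter 'l'. The stems whose second-to-last letter is 'l' (pugfilr → pugfilrovi, wofeln → wofelnovi) add -ovi.
The other patterns: stems whose second-to-last letter is 'z' add -ori; stems whose second-to-last letter is 'b' or 'v' delete the last vowel and add -im.
So hikkozhulm → hikkozhulmovi.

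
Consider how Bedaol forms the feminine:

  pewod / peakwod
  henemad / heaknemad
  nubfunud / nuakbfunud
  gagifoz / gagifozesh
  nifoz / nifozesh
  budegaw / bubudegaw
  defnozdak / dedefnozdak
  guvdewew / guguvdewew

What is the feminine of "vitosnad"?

viaktosnad

pewod and gagifoz both have last vowel 'o' yet inflect differently (peakwod, gagifozesh), so the last vowel is not what conditions the rule; the final letter is.
"vitosnad" ends in -d. The stems ending in -d (pewod → peakwod, henemad → heaknemad, nubfunud → nuakbfunud) insert -ak- after the first vowel.
The other patterns: stems ending in -z add -esh; stems ending in -k or -w repeat the first consonant+vowel as a prefix.
So vitosnad → viaktosnad.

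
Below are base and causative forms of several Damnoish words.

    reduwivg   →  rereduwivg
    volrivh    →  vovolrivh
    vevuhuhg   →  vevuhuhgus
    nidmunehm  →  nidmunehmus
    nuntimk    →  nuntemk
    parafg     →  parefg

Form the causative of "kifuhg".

reduwivg and vevuhuhg both end in -g yet inflect differently (rereduwivg, vevuhuhgus), so the final letter is not what conditions the rule; the second-to-last letter is.
"kifuhg" has second-to-last letter 'h'. The stems whose second-to-last letter is 'h' (vevuhuhg → vevuhuhgus, nidmunehm → nidmunehmus) add -us.
The other patterns: stems whose second-to-last letter is 'v' repeat the first consonant+vowel as a prefix; stems whose second-to-last letter is 'f' or 'm' change the last vowel to 'e'.
So kifuhg → kifuhgus.

kifuhgus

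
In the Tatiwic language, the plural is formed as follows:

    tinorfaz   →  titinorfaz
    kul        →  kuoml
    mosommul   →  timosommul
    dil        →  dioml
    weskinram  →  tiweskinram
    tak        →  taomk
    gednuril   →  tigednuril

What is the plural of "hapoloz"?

tihapoloz

kul and gednuril both end in -l yet inflect differently (kuoml, tigednuril), so the final letter is not what conditions the rule; the number of vowels is.
"hapoloz" has 3 vowels. The stems with 3 vowels (gednuril → tigednuril, tinorfaz → titinorfaz, weskinram → tiweskinram) add the prefix ti-.
The other pattern: stems with 1 vowel insert -om- after the first vowel.
So hapoloz → tihapoloz.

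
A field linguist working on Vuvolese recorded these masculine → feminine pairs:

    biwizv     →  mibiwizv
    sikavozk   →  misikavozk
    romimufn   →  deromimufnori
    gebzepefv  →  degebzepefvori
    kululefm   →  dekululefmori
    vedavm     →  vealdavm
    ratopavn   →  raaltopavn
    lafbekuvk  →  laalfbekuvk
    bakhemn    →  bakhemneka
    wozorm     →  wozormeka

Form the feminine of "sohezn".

misohezn

biwizv and gebzepefv both end in -v yet inflect differently (mibiwizv, degebzepefvori), so the final letter is not what conditions the rule; the second-to-last letter is.
"sohezn" has second-to-last letter 'z'. The stems whose second-to-last letter is 'z' (biwizv → mibiwizv, sikavozk → misikavozk) add the prefix mi-.
The other patterns: stems whose second-to-last letter is 'f' add de- … -ori around the stem; stems whose second-to-last letter is 'v' insert -al- after the first vowel; stems whose second-to-last letter is 'm' or 'r' add -eka.
So sohezn → misohezn.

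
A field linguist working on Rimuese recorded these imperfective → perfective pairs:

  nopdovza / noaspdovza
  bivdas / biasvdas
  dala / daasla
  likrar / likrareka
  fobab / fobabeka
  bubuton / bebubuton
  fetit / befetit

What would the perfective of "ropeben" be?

beropeben

nopdovza and likrar both have last vowel 'a' yet inflect differently (noaspdovza, likrareka), so the last vowel is not what conditions the rule; the final letter is.
"ropeben" ends in -n. The one such stem in the data (bubuton → bebubuton) adds the prefix be-, so the same rule applies.
The other patterns: stems ending in -a or -s insert -as- after the first vowel; stems ending in -b or -r add -eka.
So ropeben → beropeben.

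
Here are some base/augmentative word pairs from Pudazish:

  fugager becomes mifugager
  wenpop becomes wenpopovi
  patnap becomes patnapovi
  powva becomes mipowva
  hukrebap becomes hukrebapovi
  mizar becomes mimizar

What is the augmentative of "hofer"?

"hofer" ends in -r. The stems ending in -r (fugager → mifugager, mizar → mimizar) add the prefix mi-.
The other pattern: stems ending in -p add -ovi.
So hofer → mihofer.

mihofer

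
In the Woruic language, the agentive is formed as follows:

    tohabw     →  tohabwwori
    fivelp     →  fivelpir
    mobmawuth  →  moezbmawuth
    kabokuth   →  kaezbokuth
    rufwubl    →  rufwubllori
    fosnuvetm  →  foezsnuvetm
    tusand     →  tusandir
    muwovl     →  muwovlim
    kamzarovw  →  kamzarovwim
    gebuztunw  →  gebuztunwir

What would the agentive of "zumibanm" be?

muwovl and rufwubl both end in -l yet inflect differently (muwovlim, rufwubllori), so the final letter is not what conditions the rule; the second-to-last letter is.
"zumibanm" has second-to-last letter 'n'. The stems whose second-to-last letter is 'n' (tusand → tusandir, gebuztunw → gebuztunwir) add -ir.
So zumibanm → zumibanmir.

zumibanmir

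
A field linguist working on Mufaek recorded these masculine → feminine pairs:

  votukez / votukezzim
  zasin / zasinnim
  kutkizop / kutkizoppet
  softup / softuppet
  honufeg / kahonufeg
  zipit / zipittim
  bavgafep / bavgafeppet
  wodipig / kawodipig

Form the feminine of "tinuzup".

"tinuzup" ends in -p. The stems ending in -p (softup → softuppet, kutkizop → kutkizoppet, bavgafep → bavgafeppet) double the final consonant and add -et.
The other patterns: stems ending in -g add the prefix ka-; stems ending in -n, -t or -z double the final consonant and add -im.
So tinuzup → tinuzuppet.

tinuzuppet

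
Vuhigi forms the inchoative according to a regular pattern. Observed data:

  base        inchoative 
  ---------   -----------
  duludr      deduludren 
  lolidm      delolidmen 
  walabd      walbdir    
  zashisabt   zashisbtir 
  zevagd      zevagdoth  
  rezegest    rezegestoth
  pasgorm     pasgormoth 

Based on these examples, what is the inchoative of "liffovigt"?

liffovigtoth

walabd and zevagd both end in -d yet inflect differently (walbdir, zevagdoth), so the final letter is not what conditions the rule; the second-to-last letter is.
"liffovigt" has second-to-last letter 'g'. The one such stem in the data (zevagd → zevagdoth) adds -oth, so the same rule applies.
So liffovigt → liffovigtoth.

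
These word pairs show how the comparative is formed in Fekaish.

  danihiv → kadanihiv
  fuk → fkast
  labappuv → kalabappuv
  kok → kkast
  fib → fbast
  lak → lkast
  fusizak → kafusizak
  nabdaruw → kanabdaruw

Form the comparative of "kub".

kbast

"kub" has 1 vowel. The stems with 1 vowel (kok → kkast, fuk → fkast, lak → lkast) delete the last vowel and add -ast.
The other pattern: stems with 3 vowels add the prefix ka-.
So kub → kbast.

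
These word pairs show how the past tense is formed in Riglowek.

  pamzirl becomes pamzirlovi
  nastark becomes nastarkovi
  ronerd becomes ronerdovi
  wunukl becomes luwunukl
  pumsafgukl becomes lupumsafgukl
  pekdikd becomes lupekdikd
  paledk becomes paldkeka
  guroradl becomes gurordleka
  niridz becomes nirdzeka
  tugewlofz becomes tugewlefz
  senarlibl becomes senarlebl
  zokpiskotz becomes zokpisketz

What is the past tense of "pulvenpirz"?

pulvenpirzovi

pamzirl and wunukl both end in -l yet inflect differently (pamzirlovi, luwunukl), so the final letter is not what conditions the rule; the second-to-last letter is.
"pulvenpirz" has second-to-last letter 'r'. The stems whose second-to-last letter is 'r' (pamzirl → pamzirlovi, nastark → nastarkovi, ronerd → ronerdovi) add -ovi.
The other patterns: stems whose second-to-last letter is 'k' add the prefix lu-; stems whose second-to-last letter is 'd' delete the last vowel and add -eka; stems whose second-to-last letter is 'b', 'f' or 't' change the last vowel to 'e'.
So pulvenpirz → pulvenpirzovi.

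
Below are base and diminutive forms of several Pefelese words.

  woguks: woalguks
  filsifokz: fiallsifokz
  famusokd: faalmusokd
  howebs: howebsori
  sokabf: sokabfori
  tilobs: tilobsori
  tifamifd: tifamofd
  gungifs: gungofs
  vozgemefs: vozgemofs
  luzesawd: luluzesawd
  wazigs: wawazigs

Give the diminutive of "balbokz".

baallbokz

woguks and howebs both end in -s yet inflect differently (woalguks, howebsori), so the final letter is not what conditions the rule; the second-to-last letter is.
"balbokz" has second-to-last letter 'k'. The stems whose second-to-last letter is 'k' (woguks → woalguks, filsifokz → fiallsifokz, famusokd → faalmusokd) insert -al- after the first vowel.
The other patterns: stems whose second-to-last letter is 'b' add -ori; stems whose second-to-last letter is 'f' change the last vowel to 'o'; stems whose second-to-last letter is 'g' or 'w' repeat the first consonant+vowel as a prefix.
So balbokz → baallbokz.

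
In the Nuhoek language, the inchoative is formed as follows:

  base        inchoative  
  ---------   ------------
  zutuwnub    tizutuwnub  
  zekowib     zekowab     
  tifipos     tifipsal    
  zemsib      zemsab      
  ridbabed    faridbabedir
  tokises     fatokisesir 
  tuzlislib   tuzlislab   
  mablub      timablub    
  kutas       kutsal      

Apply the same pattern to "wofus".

"wofus" has last vowel 'u'. The stems whose last vowel is 'u' (zutuwnub → tizutuwnub, mablub → timablub) add the prefix ti-.
The other patterns: stems whose last vowel is 'i' change the last vowel to 'a'; stems whose last vowel is 'e' add fa- … -ir around the stem; stems whose last vowel is 'a' or 'o' delete the last vowel and add -al.
So wofus → tiwofus.

tiwofus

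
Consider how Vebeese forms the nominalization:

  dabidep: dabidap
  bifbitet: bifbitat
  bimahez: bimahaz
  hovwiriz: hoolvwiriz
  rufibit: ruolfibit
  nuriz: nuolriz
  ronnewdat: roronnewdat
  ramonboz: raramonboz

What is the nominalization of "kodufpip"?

bimahez and hovwiriz both end in -z yet inflect differently (bimahaz, hoolvwiriz), so the final letter is not what conditions the rule; the last vowel is.
"kodufpip" has last vowel 'i'. The stems whose last vowel is 'i' (hovwiriz → hoolvwiriz, rufibit → ruolfibit, nuriz → nuolriz) insert -ol- after the first vowel.
The other patterns: stems whose last vowel is 'e' change the last vowel to 'a'; stems whose last vowel is 'a' or 'o' repeat the first consonant+vowel as a prefix.
So kodufpip → kooldufpip.

kooldufpip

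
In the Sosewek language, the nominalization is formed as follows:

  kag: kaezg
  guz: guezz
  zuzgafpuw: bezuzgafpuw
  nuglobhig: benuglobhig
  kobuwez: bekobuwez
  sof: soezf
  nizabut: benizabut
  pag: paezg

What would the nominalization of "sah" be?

nuglobhig and kag both end in -g yet inflect differently (benuglobhig, kaezg), so the final letter is not what conditions the rule; the number of vowels is.
"sah" has 1 vowel. The stems with 1 vowel (kag → kaezg, guz → guezz, sof → soezf) insert -ez- after the first vowel.
The other pattern: stems with 3 vowels add the prefix be-.
So sah → saezh.

saezh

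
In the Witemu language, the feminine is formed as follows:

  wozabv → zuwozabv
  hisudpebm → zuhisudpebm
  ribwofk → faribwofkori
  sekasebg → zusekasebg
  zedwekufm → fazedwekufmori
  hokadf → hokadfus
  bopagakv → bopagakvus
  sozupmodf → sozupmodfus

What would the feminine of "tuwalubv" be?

zutuwalubv

"tuwalubv" has second-to-last letter 'b'. The stems whose second-to-last letter is 'b' (wozabv → zuwozabv, hisudpebm → zuhisudpebm, sekasebg → zusekasebg) add the prefix zu-.
So tuwalubv → zutuwalubv.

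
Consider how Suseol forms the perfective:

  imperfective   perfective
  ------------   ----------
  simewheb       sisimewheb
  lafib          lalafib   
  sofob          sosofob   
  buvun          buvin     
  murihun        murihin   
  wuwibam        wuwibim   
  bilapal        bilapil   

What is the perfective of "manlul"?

manlil

lafib and buvun both have 2 vowels yet inflect differently (lalafib, buvin), so the number of vowels is not what conditions the rule; the final letter is.
"manlul" ends in -l. The one such stem in the data (bilapal → bilapil) changes the last vowel to 'i' (as do buvun, murihun), so the same rule applies.
The other pattern: stems ending in -b repeat the first consonant+vowel as a prefix.
So manlul → manlil.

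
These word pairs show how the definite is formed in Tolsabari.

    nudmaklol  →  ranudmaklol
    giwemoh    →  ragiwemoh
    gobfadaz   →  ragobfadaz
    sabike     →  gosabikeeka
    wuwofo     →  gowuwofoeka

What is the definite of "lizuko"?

nudmaklol and wuwofo both have last vowel 'o' yet inflect differently (ranudmaklol, gowuwofoeka), so the last vowel is not what conditions the rule; whether the stem ends in a vowel or a consonant is.
"lizuko" ends in a vowel. The stems ending in a vowel (sabike → gosabikeeka, wuwofo → gowuwofoeka) add go- … -eka around the stem.
So lizuko → golizukoeka.

golizukoeka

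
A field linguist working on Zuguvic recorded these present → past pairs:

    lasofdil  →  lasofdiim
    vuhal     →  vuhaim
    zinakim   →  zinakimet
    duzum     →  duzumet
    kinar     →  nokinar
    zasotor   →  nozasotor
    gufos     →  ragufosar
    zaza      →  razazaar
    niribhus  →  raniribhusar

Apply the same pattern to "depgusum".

lasofdil and zinakim both have last vowel 'i' yet inflect differently (lasofdiim, zinakimet), so the last vowel is not what conditions the rule; the final letter is.
"depgusum" ends in -m. The stems ending in -m (zinakim → zinakimet, duzum → duzumet) add -et.
The other patterns: stems ending in -l drop the final letter and add -im; stems ending in -r add the prefix no-; stems ending in -a or -s add ra- … -ar around the stem.
So depgusum → depgusumet.

depgusumet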